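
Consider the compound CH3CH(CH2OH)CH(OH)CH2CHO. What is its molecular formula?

Atom tally by fragment:
  CH3 → C:1 H:3
  CH(CH2OH) → C:2 H:4 O:1
  CH(OH) → C:1 H:2 O:1
  CH2CHO → C:2 H:3 O:1
Element totals:
  C: 6
  H: 12
  O: 3

C6H12O3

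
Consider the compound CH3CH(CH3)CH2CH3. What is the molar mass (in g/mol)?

72.15 g/mol

Atom tally by fragment:
  CH3 → C:1 H:3
  CH(CH3) → C:2 H:4
  CH2 → C:1 H:2
  CH3 → C:1 H:3
Element totals:
  C: 5
  H: 12
Molecular formula: C5H12.
  M = 5(12.011) + 12(1.008)
    = 60.055 + 12.096 = 72.151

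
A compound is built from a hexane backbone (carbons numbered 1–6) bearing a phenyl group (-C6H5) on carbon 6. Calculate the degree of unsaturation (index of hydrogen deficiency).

Atom tally by fragment:
  CH3 → C:1 H:3
  CH2 → C:1 H:2
  CH2 → C:1 H:2
  CH2 → C:1 H:2
  CH2 → C:1 H:2
  CH2C6H5 → C:7 H:7
Element totals:
  C: 12
  H: 18
Molecular formula: C12H18.
DoU = (2C + 2 + N − H − X) / 2 = (2·12 + 2 + 0 − 18 − 0) / 2 = 4.

4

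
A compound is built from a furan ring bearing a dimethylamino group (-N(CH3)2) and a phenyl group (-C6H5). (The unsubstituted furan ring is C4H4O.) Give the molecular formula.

C12H13NO

Atom tally by fragment:
  furan ring core → C:4 H:4 O:1
  (− 2 ring H displaced by substituents)
  + N(CH3)2 → N:1 C:2 H:6
  + C6H5 → C:6 H:5
Element totals:
  C: 12
  H: 13
  N: 1
  O: 1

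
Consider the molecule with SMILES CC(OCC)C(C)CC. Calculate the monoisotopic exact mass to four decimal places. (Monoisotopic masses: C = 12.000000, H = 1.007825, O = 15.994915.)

Atom tally by fragment:
  CH3 → C:1 H:3
  CH(OC2H5) → C:3 H:6 O:1
  CH(CH3) → C:2 H:4
  CH2 → C:1 H:2
  CH3 → C:1 H:3
Element totals:
  C: 8
  H: 18
  O: 1
Molecular formula: C8H18O.
  M = 8(12.0) + 18(1.007825) + 15.994915
    = 96.000000 + 18.140850 + 15.994915 = 130.135765

130.1358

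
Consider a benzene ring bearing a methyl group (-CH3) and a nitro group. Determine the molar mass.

137.14 g/mol

Atom tally by fragment:
  benzene ring core → C:6 H:6
  (− 2 ring H displaced by substituents)
  + CH3 → C:1 H:3
  + NO2 → N:1 O:2
Element totals:
  C: 7
  H: 7
  N: 1
  O: 2
Molecular formula: C7H7NO2.
  M = 7(12.011) + 7(1.008) + 14.007 + 2(15.999)
    = 84.077 + 7.056 + 14.007 + 31.998 = 137.138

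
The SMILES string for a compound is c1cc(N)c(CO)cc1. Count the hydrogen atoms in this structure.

9

Atom tally by fragment:
  benzene ring core → C:6 H:6
  (− 2 ring H displaced by substituents)
  + NH2 → N:1 H:2
  + CH2OH → C:1 H:3 O:1
Element totals:
  C: 7
  H: 9
  N: 1
  O: 1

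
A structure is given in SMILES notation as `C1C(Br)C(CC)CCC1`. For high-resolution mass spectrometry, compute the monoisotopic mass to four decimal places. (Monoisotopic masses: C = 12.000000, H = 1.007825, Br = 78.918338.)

Atom tally by fragment:
  cyclohexane ring core → C:6 H:12
  (− 2 ring H displaced by substituents)
  + Br → Br:1
  + C2H5 → C:2 H:5
Element totals:
  C: 8
  H: 15
  Br: 1
Molecular formula: C8H15Br.
  M = 8(12.0) + 15(1.007825) + 78.918338
    = 96.000000 + 15.117375 + 78.918338 = 190.035713

190.0357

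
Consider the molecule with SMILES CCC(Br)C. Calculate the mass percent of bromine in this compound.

Atom tally by fragment:
  CH3 → C:1 H:3
  CH2 → C:1 H:2
  CH(Br) → C:1 H:1 Br:1
  CH3 → C:1 H:3
Element totals:
  C: 4
  H: 9
  Br: 1
Molecular formula: C4H9Br.
Molar mass = 137.020 g/mol.
Mass from Br: 1 × 79.904 = 79.904 g/mol.
%Br = 79.904 / 137.020 × 100 = 58.32%.

58.32%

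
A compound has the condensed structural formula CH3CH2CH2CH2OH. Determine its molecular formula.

C4H10O

Atom tally by fragment:
  CH3 → C:1 H:3
  CH2 → C:1 H:2
  CH2 → C:1 H:2
  CH2OH → C:1 H:3 O:1
Element totals:
  C: 4
  H: 10
  O: 1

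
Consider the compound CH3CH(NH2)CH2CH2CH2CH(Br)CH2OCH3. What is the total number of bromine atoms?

Atom tally by fragment:
  CH3 → C:1 H:3
  CH(NH2) → C:1 H:3 N:1
  CH2 → C:1 H:2
  CH2 → C:1 H:2
  CH2 → C:1 H:2
  CH(Br) → C:1 H:1 Br:1
  CH2OCH3 → C:2 H:5 O:1
Element totals:
  C: 8
  H: 18
  Br: 1
  N: 1
  O: 1

1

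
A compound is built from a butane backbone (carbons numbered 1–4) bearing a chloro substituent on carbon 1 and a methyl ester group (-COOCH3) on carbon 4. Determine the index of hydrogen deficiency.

1

Atom tally by fragment:
  ClCH2 → C:1 H:2 Cl:1
  CH2 → C:1 H:2
  CH2 → C:1 H:2
  CH2COOCH3 → C:3 H:5 O:2
Element totals:
  C: 6
  H: 11
  Cl: 1
  O: 2
Molecular formula: C6H11ClO2.
DoU = (2C + 2 + N − H − X) / 2 = (2·6 + 2 + 0 − 11 − 1) / 2 = 1.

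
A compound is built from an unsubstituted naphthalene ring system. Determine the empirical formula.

C5H4

Atom tally by fragment:
  naphthalene ring system core → C:10 H:8
Element totals:
  C: 10
  H: 8
Molecular formula: C10H8.
gcd of subscripts = 2; dividing each by 2:
  C: 10/2 = 5
  H: 8/2 = 4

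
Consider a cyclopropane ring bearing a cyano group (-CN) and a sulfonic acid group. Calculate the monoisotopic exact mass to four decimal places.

146.9990

Atom tally by fragment:
  cyclopropane ring core → C:3 H:6
  (− 2 ring H displaced by substituents)
  + CN → C:1 N:1
  + SO3H → S:1 O:3 H:1
Element totals:
  C: 4
  H: 5
  N: 1
  O: 3
  S: 1
Molecular formula: C4H5NO3S.
  M = 4(12.0) + 5(1.007825) + 14.003074 + 3(15.994915) + 31.972071
    = 48.000000 + 5.039125 + 14.003074 + 47.984745 + 31.972071 = 146.999015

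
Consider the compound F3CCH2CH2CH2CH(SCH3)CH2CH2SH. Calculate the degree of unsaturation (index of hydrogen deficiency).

0

Element totals:
  C: 8
  H: 15
  F: 3
  S: 2
Molecular formula: C8H15F3S2.
DoU = (2C + 2 + N − H − X) / 2 = (2·8 + 2 + 0 − 15 − 3) / 2 = 0.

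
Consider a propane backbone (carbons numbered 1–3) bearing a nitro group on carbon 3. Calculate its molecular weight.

Atom tally by fragment:
  CH3 → C:1 H:3
  CH2 → C:1 H:2
  CH2NO2 → C:1 H:2 N:1 O:2
Element totals:
  C: 3
  H: 7
  N: 1
  O: 2
Molecular formula: C3H7NO2.
  M = 3(12.011) + 7(1.008) + 14.007 + 2(15.999)
    = 36.033 + 7.056 + 14.007 + 31.998 = 89.094

89.09 g/mol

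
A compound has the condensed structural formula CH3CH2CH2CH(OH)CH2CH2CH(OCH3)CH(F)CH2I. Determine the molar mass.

Atom tally by fragment:
  CH3 → C:1 H:3
  CH2 → C:1 H:2
  CH2 → C:1 H:2
  CH(OH) → C:1 H:2 O:1
  CH2 → C:1 H:2
  CH2 → C:1 H:2
  CH(OCH3) → C:2 H:4 O:1
  CH(F) → C:1 H:1 F:1
  CH2I → C:1 H:2 I:1
Element totals:
  C: 10
  H: 20
  F: 1
  I: 1
  O: 2
Molecular formula: C10H20FIO2.
  M = 10(12.011) + 20(1.008) + 18.998 + 126.904 + 2(15.999)
    = 120.110 + 20.160 + 18.998 + 126.904 + 31.998 = 318.170

318.17 g/mol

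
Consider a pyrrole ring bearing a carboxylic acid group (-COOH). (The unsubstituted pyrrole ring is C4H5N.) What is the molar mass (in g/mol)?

111.10 g/mol

Atom tally by fragment:
  pyrrole ring core → C:4 H:5 N:1
  (− 1 ring H displaced by substituents)
  + COOH → C:1 H:1 O:2
Element totals:
  C: 5
  H: 5
  N: 1
  O: 2
Molecular formula: C5H5NO2.
  M = 5(12.011) + 5(1.008) + 14.007 + 2(15.999)
    = 60.055 + 5.040 + 14.007 + 31.998 = 111.100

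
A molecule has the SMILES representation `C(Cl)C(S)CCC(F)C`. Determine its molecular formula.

C6H12ClFS

Atom tally by fragment:
  ClCH2 → C:1 H:2 Cl:1
  CH(SH) → C:1 H:2 S:1
  CH2 → C:1 H:2
  CH2 → C:1 H:2
  CH(F) → C:1 H:1 F:1
  CH3 → C:1 H:3
Element totals:
  C: 6
  H: 12
  Cl: 1
  F: 1
  S: 1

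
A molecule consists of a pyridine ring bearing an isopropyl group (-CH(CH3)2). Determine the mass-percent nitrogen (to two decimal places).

11.56%

Atom tally by fragment:
  pyridine ring core → C:5 H:5 N:1
  (− 1 ring H displaced by substituents)
  + CH(CH3)2 → C:3 H:7
Element totals:
  C: 8
  H: 11
  N: 1
Molecular formula: C8H11N.
Molar mass = 121.183 g/mol.
Mass from N: 1 × 14.007 = 14.007 g/mol.
%N = 14.007 / 121.183 × 100 = 11.56%.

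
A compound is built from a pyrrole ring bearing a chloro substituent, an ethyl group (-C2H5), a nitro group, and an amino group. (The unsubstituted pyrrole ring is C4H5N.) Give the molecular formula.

C6H8ClN3O2

Atom tally by fragment:
  pyrrole ring core → C:4 H:5 N:1
  (− 4 ring H displaced by substituents)
  + Cl → Cl:1
  + C2H5 → C:2 H:5
  + NO2 → N:1 O:2
  + NH2 → N:1 H:2
Element totals:
  C: 6
  H: 8
  Cl: 1
  N: 3
  O: 2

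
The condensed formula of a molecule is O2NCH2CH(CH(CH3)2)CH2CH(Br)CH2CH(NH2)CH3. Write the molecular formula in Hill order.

Atom tally by fragment:
  O2NCH2 → C:1 H:2 N:1 O:2
  CH(CH(CH3)2) → C:4 H:8
  CH2 → C:1 H:2
  CH(Br) → C:1 H:1 Br:1
  CH2 → C:1 H:2
  CH(NH2) → C:1 H:3 N:1
  CH3 → C:1 H:3
Element totals:
  C: 10
  H: 21
  Br: 1
  N: 2
  O: 2

C10H21BrN2O2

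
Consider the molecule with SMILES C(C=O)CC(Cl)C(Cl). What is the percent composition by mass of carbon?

Atom tally by fragment:
  OHCCH2 → C:2 H:3 O:1
  CH2 → C:1 H:2
  CH(Cl) → C:1 H:1 Cl:1
  CH2Cl → C:1 H:2 Cl:1
Element totals:
  C: 5
  H: 8
  Cl: 2
  O: 1
Molecular formula: C5H8Cl2O.
Molar mass = 155.018 g/mol.
Mass from C: 5 × 12.011 = 60.055 g/mol.
%C = 60.055 / 155.018 × 100 = 38.74%.

38.74%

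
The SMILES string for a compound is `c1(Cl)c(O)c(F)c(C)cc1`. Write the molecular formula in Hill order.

C7H6ClFO

Atom tally by fragment:
  benzene ring core → C:6 H:6
  (− 4 ring H displaced by substituents)
  + Cl → Cl:1
  + OH → O:1 H:1
  + F → F:1
  + CH3 → C:1 H:3
Element totals:
  C: 7
  H: 6
  Cl: 1
  F: 1
  O: 1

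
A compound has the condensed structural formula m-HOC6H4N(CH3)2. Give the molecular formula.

C8H11NO

Element totals:
  C: 8
  H: 11
  N: 1
  O: 1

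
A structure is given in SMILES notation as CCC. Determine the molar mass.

Atom tally by fragment:
  CH3 → C:1 H:3
  CH2 → C:1 H:2
  CH3 → C:1 H:3
Element totals:
  C: 3
  H: 8
Molecular formula: C3H8.
  M = 3(12.011) + 8(1.008)
    = 36.033 + 8.064 = 44.097

44.10 g/mol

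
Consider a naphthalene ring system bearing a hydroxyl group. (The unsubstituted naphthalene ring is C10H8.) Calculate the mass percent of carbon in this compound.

83.31%

Atom tally by fragment:
  naphthalene ring system core → C:10 H:8
  (− 1 ring H displaced by substituents)
  + OH → O:1 H:1
Element totals:
  C: 10
  H: 8
  O: 1
Molecular formula: C10H8O.
Molar mass = 144.173 g/mol.
Mass from C: 10 × 12.011 = 120.110 g/mol.
%C = 120.110 / 144.173 × 100 = 83.31%.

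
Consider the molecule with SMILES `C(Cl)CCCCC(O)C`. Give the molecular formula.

C7H15ClO

Atom tally by fragment:
  ClCH2 → C:1 H:2 Cl:1
  CH2 → C:1 H:2
  CH2 → C:1 H:2
  CH2 → C:1 H:2
  CH2 → C:1 H:2
  CH(OH) → C:1 H:2 O:1
  CH3 → C:1 H:3
Element totals:
  C: 7
  H: 15
  Cl: 1
  O: 1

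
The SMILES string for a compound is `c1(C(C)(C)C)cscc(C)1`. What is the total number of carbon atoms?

9

Atom tally by fragment:
  thiophene ring core → C:4 H:4 S:1
  (− 2 ring H displaced by substituents)
  + C(CH3)3 → C:4 H:9
  + CH3 → C:1 H:3
Element totals:
  C: 9
  H: 14
  S: 1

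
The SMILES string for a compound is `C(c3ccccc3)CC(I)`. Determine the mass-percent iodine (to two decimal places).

51.57%

Atom tally by fragment:
  C6H5CH2 → C:7 H:7
  CH2 → C:1 H:2
  CH2I → C:1 H:2 I:1
Element totals:
  C: 9
  H: 11
  I: 1
Molecular formula: C9H11I.
Molar mass = 246.091 g/mol.
Mass from I: 1 × 126.904 = 126.904 g/mol.
%I = 126.904 / 246.091 × 100 = 51.57%.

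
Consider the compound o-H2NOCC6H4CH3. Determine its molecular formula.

Atom tally by fragment:
  benzene ring core → C:6 H:6
  (− 2 ring H displaced by substituents)
  + CONH2 → C:1 H:2 O:1 N:1
  + CH3 → C:1 H:3
Element totals:
  C: 8
  H: 9
  N: 1
  O: 1

C8H9NO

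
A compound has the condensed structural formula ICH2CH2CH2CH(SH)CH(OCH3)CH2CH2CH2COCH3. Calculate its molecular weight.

Atom tally by fragment:
  ICH2 → C:1 H:2 I:1
  CH2 → C:1 H:2
  CH2 → C:1 H:2
  CH(SH) → C:1 H:2 S:1
  CH(OCH3) → C:2 H:4 O:1
  CH2 → C:1 H:2
  CH2 → C:1 H:2
  CH2COCH3 → C:3 H:5 O:1
Element totals:
  C: 11
  H: 21
  I: 1
  O: 2
  S: 1
Molecular formula: C11H21IO2S.
  M = 11(12.011) + 21(1.008) + 126.904 + 2(15.999) + 32.06
    = 132.121 + 21.168 + 126.904 + 31.998 + 32.060 = 344.251

344.25 g/mol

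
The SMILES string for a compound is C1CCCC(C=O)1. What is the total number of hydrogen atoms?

10

Atom tally by fragment:
  cyclopentane ring core → C:5 H:10
  (− 1 ring H displaced by substituents)
  + CHO → C:1 H:1 O:1
Element totals:
  C: 6
  H: 10
  O: 1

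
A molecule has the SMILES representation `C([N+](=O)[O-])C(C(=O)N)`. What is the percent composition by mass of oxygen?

Atom tally by fragment:
  O2NCH2 → C:1 H:2 N:1 O:2
  CH2CONH2 → C:2 H:4 O:1 N:1
Element totals:
  C: 3
  H: 6
  N: 2
  O: 3
Molecular formula: C3H6N2O3.
Molar mass = 118.092 g/mol.
Mass from O: 3 × 15.999 = 47.997 g/mol.
%O = 47.997 / 118.092 × 100 = 40.64%.

40.64%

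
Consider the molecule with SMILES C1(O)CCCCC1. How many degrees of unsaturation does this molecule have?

1

Atom tally by fragment:
  cyclohexane ring core → C:6 H:12
  (− 1 ring H displaced by substituents)
  + OH → O:1 H:1
Element totals:
  C: 6
  H: 12
  O: 1
Molecular formula: C6H12O.
DoU = (2C + 2 + N − H − X) / 2 = (2·6 + 2 + 0 − 12 − 0) / 2 = 1.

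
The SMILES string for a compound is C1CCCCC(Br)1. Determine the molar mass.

163.06 g/mol

Atom tally by fragment:
  cyclohexane ring core → C:6 H:12
  (− 1 ring H displaced by substituents)
  + Br → Br:1
Element totals:
  C: 6
  H: 11
  Br: 1
Molecular formula: C6H11Br.
  M = 6(12.011) + 11(1.008) + 79.904
    = 72.066 + 11.088 + 79.904 = 163.058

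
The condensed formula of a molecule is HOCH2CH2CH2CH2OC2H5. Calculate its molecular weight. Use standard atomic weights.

118.18 g/mol

Atom tally by fragment:
  HOCH2 → C:1 H:3 O:1
  CH2 → C:1 H:2
  CH2 → C:1 H:2
  CH2OC2H5 → C:3 H:7 O:1
Element totals:
  C: 6
  H: 14
  O: 2
Molecular formula: C6H14O2.
  M = 6(12.011) + 14(1.008) + 2(15.999)
    = 72.066 + 14.112 + 31.998 = 118.176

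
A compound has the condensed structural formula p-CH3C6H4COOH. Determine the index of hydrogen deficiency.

Element totals:
  C: 8
  H: 8
  O: 2
Molecular formula: C8H8O2.
DoU = (2C + 2 + N − H − X) / 2 = (2·8 + 2 + 0 − 8 − 0) / 2 = 5.

5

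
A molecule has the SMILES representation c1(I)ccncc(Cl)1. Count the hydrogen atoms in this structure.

Atom tally by fragment:
  pyridine ring core → C:5 H:5 N:1
  (− 2 ring H displaced by substituents)
  + I → I:1
  + Cl → Cl:1
Element totals:
  C: 5
  H: 3
  Cl: 1
  I: 1
  N: 1

3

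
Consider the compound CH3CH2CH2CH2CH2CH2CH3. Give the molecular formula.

C7H16

Atom tally by fragment:
  CH3 → C:1 H:3
  CH2 → C:1 H:2
  CH2 → C:1 H:2
  CH2 → C:1 H:2
  CH2 → C:1 H:2
  CH2 → C:1 H:2
  CH3 → C:1 H:3
Element totals:
  C: 7
  H: 16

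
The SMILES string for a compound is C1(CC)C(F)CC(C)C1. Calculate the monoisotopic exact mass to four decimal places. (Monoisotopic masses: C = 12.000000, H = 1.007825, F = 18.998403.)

130.1158

Atom tally by fragment:
  cyclopentane ring core → C:5 H:10
  (− 3 ring H displaced by substituents)
  + C2H5 → C:2 H:5
  + F → F:1
  + CH3 → C:1 H:3
Element totals:
  C: 8
  H: 15
  F: 1
Molecular formula: C8H15F.
  M = 8(12.0) + 15(1.007825) + 18.998403
    = 96.000000 + 15.117375 + 18.998403 = 130.115778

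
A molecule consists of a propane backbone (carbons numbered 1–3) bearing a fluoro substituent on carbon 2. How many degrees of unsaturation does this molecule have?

Atom tally by fragment:
  CH3 → C:1 H:3
  CH(F) → C:1 H:1 F:1
  CH3 → C:1 H:3
Element totals:
  C: 3
  H: 7
  F: 1
Molecular formula: C3H7F.
DoU = (2C + 2 + N − H − X) / 2 = (2·3 + 2 + 0 − 7 − 1) / 2 = 0.

0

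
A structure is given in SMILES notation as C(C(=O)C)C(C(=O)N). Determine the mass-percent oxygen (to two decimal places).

27.79%

Atom tally by fragment:
  CH3COCH2 → C:3 H:5 O:1
  CH2CONH2 → C:2 H:4 O:1 N:1
Element totals:
  C: 5
  H: 9
  N: 1
  O: 2
Molecular formula: C5H9NO2.
Molar mass = 115.132 g/mol.
Mass from O: 2 × 15.999 = 31.998 g/mol.
%O = 31.998 / 115.132 × 100 = 27.79%.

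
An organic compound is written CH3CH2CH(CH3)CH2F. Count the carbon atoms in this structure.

Element totals:
  C: 5
  H: 11
  F: 1

5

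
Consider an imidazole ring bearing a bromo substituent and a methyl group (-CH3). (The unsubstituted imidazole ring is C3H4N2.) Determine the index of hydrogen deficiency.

3

Atom tally by fragment:
  imidazole ring core → C:3 H:4 N:2
  (− 2 ring H displaced by substituents)
  + Br → Br:1
  + CH3 → C:1 H:3
Element totals:
  C: 4
  H: 5
  Br: 1
  N: 2
Molecular formula: C4H5BrN2.
DoU = (2C + 2 + N − H − X) / 2 = (2·4 + 2 + 2 − 5 − 1) / 2 = 3.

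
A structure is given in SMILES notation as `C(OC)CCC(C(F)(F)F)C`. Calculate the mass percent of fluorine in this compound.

Atom tally by fragment:
  CH3OCH2 → C:2 H:5 O:1
  CH2 → C:1 H:2
  CH2 → C:1 H:2
  CH(CF3) → C:2 H:1 F:3
  CH3 → C:1 H:3
Element totals:
  C: 7
  H: 13
  F: 3
  O: 1
Molecular formula: C7H13F3O.
Molar mass = 170.174 g/mol.
Mass from F: 3 × 18.998 = 56.994 g/mol.
%F = 56.994 / 170.174 × 100 = 33.49%.

33.49%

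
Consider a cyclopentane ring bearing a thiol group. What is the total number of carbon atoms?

5

Atom tally by fragment:
  cyclopentane ring core → C:5 H:10
  (− 1 ring H displaced by substituents)
  + SH → S:1 H:1
Element totals:
  C: 5
  H: 10
  S: 1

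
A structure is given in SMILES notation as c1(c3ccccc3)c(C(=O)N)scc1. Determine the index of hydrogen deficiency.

Atom tally by fragment:
  thiophene ring core → C:4 H:4 S:1
  (− 2 ring H displaced by substituents)
  + C6H5 → C:6 H:5
  + CONH2 → C:1 H:2 O:1 N:1
Element totals:
  C: 11
  H: 9
  N: 1
  O: 1
  S: 1
Molecular formula: C11H9NOS.
DoU = (2C + 2 + N − H − X) / 2 = (2·11 + 2 + 1 − 9 − 0) / 2 = 8.

8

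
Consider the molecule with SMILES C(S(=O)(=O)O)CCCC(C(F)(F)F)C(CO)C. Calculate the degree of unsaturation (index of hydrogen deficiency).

Atom tally by fragment:
  HO3SCH2 → C:1 H:3 S:1 O:3
  CH2 → C:1 H:2
  CH2 → C:1 H:2
  CH2 → C:1 H:2
  CH(CF3) → C:2 H:1 F:3
  CH(CH2OH) → C:2 H:4 O:1
  CH3 → C:1 H:3
Element totals:
  C: 9
  H: 17
  F: 3
  O: 4
  S: 1
Molecular formula: C9H17F3O4S.
DoU = (2C + 2 + N − H − X) / 2 = (2·9 + 2 + 0 − 17 − 3) / 2 = 0.

0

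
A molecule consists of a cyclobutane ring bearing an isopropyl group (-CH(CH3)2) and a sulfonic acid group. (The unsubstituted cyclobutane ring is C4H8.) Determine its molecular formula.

C7H14O3S

Atom tally by fragment:
  cyclobutane ring core → C:4 H:8
  (− 2 ring H displaced by substituents)
  + CH(CH3)2 → C:3 H:7
  + SO3H → S:1 O:3 H:1
Element totals:
  C: 7
  H: 14
  O: 3
  S: 1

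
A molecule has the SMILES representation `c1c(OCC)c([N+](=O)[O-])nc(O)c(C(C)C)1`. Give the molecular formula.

Atom tally by fragment:
  pyridine ring core → C:5 H:5 N:1
  (− 4 ring H displaced by substituents)
  + OC2H5 → C:2 H:5 O:1
  + NO2 → N:1 O:2
  + OH → O:1 H:1
  + CH(CH3)2 → C:3 H:7
Element totals:
  C: 10
  H: 14
  N: 2
  O: 4

C10H14N2O4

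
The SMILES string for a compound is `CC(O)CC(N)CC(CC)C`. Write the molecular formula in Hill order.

Atom tally by fragment:
  CH3 → C:1 H:3
  CH(OH) → C:1 H:2 O:1
  CH2 → C:1 H:2
  CH(NH2) → C:1 H:3 N:1
  CH2 → C:1 H:2
  CH(C2H5) → C:3 H:6
  CH3 → C:1 H:3
Element totals:
  C: 9
  H: 21
  N: 1
  O: 1

C9H21NO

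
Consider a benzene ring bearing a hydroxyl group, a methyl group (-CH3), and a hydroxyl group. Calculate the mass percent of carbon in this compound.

Atom tally by fragment:
  benzene ring core → C:6 H:6
  (− 3 ring H displaced by substituents)
  + OH → O:1 H:1
  + CH3 → C:1 H:3
  + OH → O:1 H:1
Element totals:
  C: 7
  H: 8
  O: 2
Molecular formula: C7H8O2.
Molar mass = 124.139 g/mol.
Mass from C: 7 × 12.011 = 84.077 g/mol.
%C = 84.077 / 124.139 × 100 = 67.73%.

67.73%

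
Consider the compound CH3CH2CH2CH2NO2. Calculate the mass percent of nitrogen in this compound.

13.58%

Atom tally by fragment:
  CH3 → C:1 H:3
  CH2 → C:1 H:2
  CH2 → C:1 H:2
  CH2NO2 → C:1 H:2 N:1 O:2
Element totals:
  C: 4
  H: 9
  N: 1
  O: 2
Molecular formula: C4H9NO2.
Molar mass = 103.121 g/mol.
Mass from N: 1 × 14.007 = 14.007 g/mol.
%N = 14.007 / 103.121 × 100 = 13.58%.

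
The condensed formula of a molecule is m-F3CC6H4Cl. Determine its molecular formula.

C7H4ClF3

Atom tally by fragment:
  benzene ring core → C:6 H:6
  (− 2 ring H displaced by substituents)
  + CF3 → C:1 F:3
  + Cl → Cl:1
Element totals:
  C: 7
  H: 4
  Cl: 1
  F: 3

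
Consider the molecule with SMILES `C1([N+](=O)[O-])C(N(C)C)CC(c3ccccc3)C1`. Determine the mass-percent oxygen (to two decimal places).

13.66%

Atom tally by fragment:
  cyclopentane ring core → C:5 H:10
  (− 3 ring H displaced by substituents)
  + NO2 → N:1 O:2
  + N(CH3)2 → N:1 C:2 H:6
  + C6H5 → C:6 H:5
Element totals:
  C: 13
  H: 18
  N: 2
  O: 2
Molecular formula: C13H18N2O2.
Molar mass = 234.299 g/mol.
Mass from O: 2 × 15.999 = 31.998 g/mol.
%O = 31.998 / 234.299 × 100 = 13.66%.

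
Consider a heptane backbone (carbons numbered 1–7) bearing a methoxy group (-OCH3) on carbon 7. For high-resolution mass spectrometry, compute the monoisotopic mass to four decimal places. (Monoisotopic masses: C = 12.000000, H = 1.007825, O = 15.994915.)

130.1358

Atom tally by fragment:
  CH3 → C:1 H:3
  CH2 → C:1 H:2
  CH2 → C:1 H:2
  CH2 → C:1 H:2
  CH2 → C:1 H:2
  CH2 → C:1 H:2
  CH2OCH3 → C:2 H:5 O:1
Element totals:
  C: 8
  H: 18
  O: 1
Molecular formula: C8H18O.
  M = 8(12.0) + 18(1.007825) + 15.994915
    = 96.000000 + 18.140850 + 15.994915 = 130.135765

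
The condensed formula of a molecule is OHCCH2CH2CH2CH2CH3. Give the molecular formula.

Atom tally by fragment:
  OHCCH2 → C:2 H:3 O:1
  CH2 → C:1 H:2
  CH2 → C:1 H:2
  CH2 → C:1 H:2
  CH3 → C:1 H:3
Element totals:
  C: 6
  H: 12
  O: 1

C6H12O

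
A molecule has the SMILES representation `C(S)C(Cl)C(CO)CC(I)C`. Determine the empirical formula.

C7H14ClIOS

Atom tally by fragment:
  HSCH2 → C:1 H:3 S:1
  CH(Cl) → C:1 H:1 Cl:1
  CH(CH2OH) → C:2 H:4 O:1
  CH2 → C:1 H:2
  CH(I) → C:1 H:1 I:1
  CH3 → C:1 H:3
Element totals:
  C: 7
  H: 14
  Cl: 1
  I: 1
  O: 1
  S: 1
Molecular formula: C7H14ClIOS.
gcd of subscripts (7, 1, 14, 1, 1, 1) = 1, so the empirical formula equals the molecular formula.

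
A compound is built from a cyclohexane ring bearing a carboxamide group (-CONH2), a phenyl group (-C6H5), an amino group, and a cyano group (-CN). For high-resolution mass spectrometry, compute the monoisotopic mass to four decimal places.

243.1372

Atom tally by fragment:
  cyclohexane ring core → C:6 H:12
  (− 4 ring H displaced by substituents)
  + CONH2 → C:1 H:2 O:1 N:1
  + C6H5 → C:6 H:5
  + NH2 → N:1 H:2
  + CN → C:1 N:1
Element totals:
  C: 14
  H: 17
  N: 3
  O: 1
Molecular formula: C14H17N3O.
  M = 14(12.0) + 17(1.007825) + 3(14.003074) + 15.994915
    = 168.000000 + 17.133025 + 42.009222 + 15.994915 = 243.137162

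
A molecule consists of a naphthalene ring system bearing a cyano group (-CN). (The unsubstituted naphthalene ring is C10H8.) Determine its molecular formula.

C11H7N

Atom tally by fragment:
  naphthalene ring system core → C:10 H:8
  (− 1 ring H displaced by substituents)
  + CN → C:1 N:1
Element totals:
  C: 11
  H: 7
  N: 1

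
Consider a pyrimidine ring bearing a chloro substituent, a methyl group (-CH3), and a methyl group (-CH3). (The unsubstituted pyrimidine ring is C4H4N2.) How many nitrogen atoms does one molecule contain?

2

Atom tally by fragment:
  pyrimidine ring core → C:4 H:4 N:2
  (− 3 ring H displaced by substituents)
  + Cl → Cl:1
  + CH3 → C:1 H:3
  + CH3 → C:1 H:3
Element totals:
  C: 6
  H: 7
  Cl: 1
  N: 2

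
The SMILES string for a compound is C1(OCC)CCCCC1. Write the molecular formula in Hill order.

Atom tally by fragment:
  cyclohexane ring core → C:6 H:12
  (− 1 ring H displaced by substituents)
  + OC2H5 → C:2 H:5 O:1
Element totals:
  C: 8
  H: 16
  O: 1

C8H16O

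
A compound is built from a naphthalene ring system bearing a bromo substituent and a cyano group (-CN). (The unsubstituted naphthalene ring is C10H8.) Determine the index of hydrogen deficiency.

Atom tally by fragment:
  naphthalene ring system core → C:10 H:8
  (− 2 ring H displaced by substituents)
  + Br → Br:1
  + CN → C:1 N:1
Element totals:
  C: 11
  H: 6
  Br: 1
  N: 1
Molecular formula: C11H6BrN.
DoU = (2C + 2 + N − H − X) / 2 = (2·11 + 2 + 1 − 6 − 1) / 2 = 9.

9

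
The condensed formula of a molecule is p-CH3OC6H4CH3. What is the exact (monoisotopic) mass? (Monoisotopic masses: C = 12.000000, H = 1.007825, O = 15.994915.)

Atom tally by fragment:
  benzene ring core → C:6 H:6
  (− 2 ring H displaced by substituents)
  + OCH3 → C:1 H:3 O:1
  + CH3 → C:1 H:3
Element totals:
  C: 8
  H: 10
  O: 1
Molecular formula: C8H10O.
  M = 8(12.0) + 10(1.007825) + 15.994915
    = 96.000000 + 10.078250 + 15.994915 = 122.073165

122.0732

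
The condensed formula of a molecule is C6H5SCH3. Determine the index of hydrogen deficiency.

4

Element totals:
  C: 7
  H: 8
  S: 1
Molecular formula: C7H8S.
DoU = (2C + 2 + N − H − X) / 2 = (2·7 + 2 + 0 − 8 − 0) / 2 = 4.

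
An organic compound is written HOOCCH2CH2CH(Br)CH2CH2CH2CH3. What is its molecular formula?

Atom tally by fragment:
  HOOCCH2 → C:2 H:3 O:2
  CH2 → C:1 H:2
  CH(Br) → C:1 H:1 Br:1
  CH2 → C:1 H:2
  CH2 → C:1 H:2
  CH2 → C:1 H:2
  CH3 → C:1 H:3
Element totals:
  C: 8
  H: 15
  Br: 1
  O: 2

C8H15BrO2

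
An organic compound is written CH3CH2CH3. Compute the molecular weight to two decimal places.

Element totals:
  C: 3
  H: 8
Molecular formula: C3H8.
  M = 3(12.011) + 8(1.008)
    = 36.033 + 8.064 = 44.097

44.10 g/mol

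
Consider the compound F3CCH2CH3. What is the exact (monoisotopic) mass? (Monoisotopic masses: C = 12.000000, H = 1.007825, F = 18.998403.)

Atom tally by fragment:
  F3CCH2 → C:2 H:2 F:3
  CH3 → C:1 H:3
Element totals:
  C: 3
  H: 5
  F: 3
Molecular formula: C3H5F3.
  M = 3(12.0) + 5(1.007825) + 3(18.998403)
    = 36.000000 + 5.039125 + 56.995209 = 98.034334

98.0343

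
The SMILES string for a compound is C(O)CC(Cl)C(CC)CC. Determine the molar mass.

Atom tally by fragment:
  HOCH2 → C:1 H:3 O:1
  CH2 → C:1 H:2
  CH(Cl) → C:1 H:1 Cl:1
  CH(C2H5) → C:3 H:6
  CH2 → C:1 H:2
  CH3 → C:1 H:3
Element totals:
  C: 8
  H: 17
  Cl: 1
  O: 1
Molecular formula: C8H17ClO.
  M = 8(12.011) + 17(1.008) + 35.45 + 15.999
    = 96.088 + 17.136 + 35.450 + 15.999 = 164.673

164.67 g/mol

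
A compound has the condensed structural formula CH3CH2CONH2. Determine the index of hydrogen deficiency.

Atom tally by fragment:
  CH3 → C:1 H:3
  CH2CONH2 → C:2 H:4 O:1 N:1
Element totals:
  C: 3
  H: 7
  N: 1
  O: 1
Molecular formula: C3H7NO.
DoU = (2C + 2 + N − H − X) / 2 = (2·3 + 2 + 1 − 7 − 0) / 2 = 1.

1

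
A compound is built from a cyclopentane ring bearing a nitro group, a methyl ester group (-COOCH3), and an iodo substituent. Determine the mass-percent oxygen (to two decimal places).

21.40%

Atom tally by fragment:
  cyclopentane ring core → C:5 H:10
  (− 3 ring H displaced by substituents)
  + NO2 → N:1 O:2
  + COOCH3 → C:2 H:3 O:2
  + I → I:1
Element totals:
  C: 7
  H: 10
  I: 1
  N: 1
  O: 4
Molecular formula: C7H10INO4.
Molar mass = 299.064 g/mol.
Mass from O: 4 × 15.999 = 63.996 g/mol.
%O = 63.996 / 299.064 × 100 = 21.40%.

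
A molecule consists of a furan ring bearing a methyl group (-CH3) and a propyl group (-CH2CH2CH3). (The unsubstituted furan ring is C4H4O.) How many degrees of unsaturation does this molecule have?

Atom tally by fragment:
  furan ring core → C:4 H:4 O:1
  (− 2 ring H displaced by substituents)
  + CH3 → C:1 H:3
  + CH2CH2CH3 → C:3 H:7
Element totals:
  C: 8
  H: 12
  O: 1
Molecular formula: C8H12O.
DoU = (2C + 2 + N − H − X) / 2 = (2·8 + 2 + 0 − 12 − 0) / 2 = 3.

3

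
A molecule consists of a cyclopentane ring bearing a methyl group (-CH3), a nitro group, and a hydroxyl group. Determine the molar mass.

Atom tally by fragment:
  cyclopentane ring core → C:5 H:10
  (− 3 ring H displaced by substituents)
  + CH3 → C:1 H:3
  + NO2 → N:1 O:2
  + OH → O:1 H:1
Element totals:
  C: 6
  H: 11
  N: 1
  O: 3
Molecular formula: C6H11NO3.
  M = 6(12.011) + 11(1.008) + 14.007 + 3(15.999)
    = 72.066 + 11.088 + 14.007 + 47.997 = 145.158

145.16 g/mol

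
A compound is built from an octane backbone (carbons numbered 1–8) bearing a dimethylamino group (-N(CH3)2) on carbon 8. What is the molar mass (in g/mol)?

157.30 g/mol

Atom tally by fragment:
  CH3 → C:1 H:3
  CH2 → C:1 H:2
  CH2 → C:1 H:2
  CH2 → C:1 H:2
  CH2 → C:1 H:2
  CH2 → C:1 H:2
  CH2 → C:1 H:2
  CH2N(CH3)2 → C:3 H:8 N:1
Element totals:
  C: 10
  H: 23
  N: 1
Molecular formula: C10H23N.
  M = 10(12.011) + 23(1.008) + 14.007
    = 120.110 + 23.184 + 14.007 = 157.301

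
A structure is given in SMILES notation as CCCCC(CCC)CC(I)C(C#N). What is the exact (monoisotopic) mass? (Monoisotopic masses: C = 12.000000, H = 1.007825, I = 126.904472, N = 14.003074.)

307.0797

Atom tally by fragment:
  CH3 → C:1 H:3
  CH2 → C:1 H:2
  CH2 → C:1 H:2
  CH2 → C:1 H:2
  CH(CH2CH2CH3) → C:4 H:8
  CH2 → C:1 H:2
  CH(I) → C:1 H:1 I:1
  CH2CN → C:2 H:2 N:1
Element totals:
  C: 12
  H: 22
  I: 1
  N: 1
Molecular formula: C12H22IN.
  M = 12(12.0) + 22(1.007825) + 126.904472 + 14.003074
    = 144.000000 + 22.172150 + 126.904472 + 14.003074 = 307.079696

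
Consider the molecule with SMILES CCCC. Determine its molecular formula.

Atom tally by fragment:
  CH3 → C:1 H:3
  CH2 → C:1 H:2
  CH2 → C:1 H:2
  CH3 → C:1 H:3
Element totals:
  C: 4
  H: 10

C4H10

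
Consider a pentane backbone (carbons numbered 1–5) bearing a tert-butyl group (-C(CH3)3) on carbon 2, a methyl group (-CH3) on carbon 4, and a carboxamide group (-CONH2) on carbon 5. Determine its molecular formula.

Atom tally by fragment:
  CH3 → C:1 H:3
  CH(C(CH3)3) → C:5 H:10
  CH2 → C:1 H:2
  CH(CH3) → C:2 H:4
  CH2CONH2 → C:2 H:4 O:1 N:1
Element totals:
  C: 11
  H: 23
  N: 1
  O: 1

C11H23NO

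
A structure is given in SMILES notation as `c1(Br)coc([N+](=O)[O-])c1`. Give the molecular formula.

C4H2BrNO3

Atom tally by fragment:
  furan ring core → C:4 H:4 O:1
  (− 2 ring H displaced by substituents)
  + Br → Br:1
  + NO2 → N:1 O:2
Element totals:
  C: 4
  H: 2
  Br: 1
  N: 1
  O: 3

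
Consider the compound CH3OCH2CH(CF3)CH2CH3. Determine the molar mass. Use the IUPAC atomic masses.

Atom tally by fragment:
  CH3OCH2 → C:2 H:5 O:1
  CH(CF3) → C:2 H:1 F:3
  CH2 → C:1 H:2
  CH3 → C:1 H:3
Element totals:
  C: 6
  H: 11
  F: 3
  O: 1
Molecular formula: C6H11F3O.
  M = 6(12.011) + 11(1.008) + 3(18.998) + 15.999
    = 72.066 + 11.088 + 56.994 + 15.999 = 156.147

156.15 g/mol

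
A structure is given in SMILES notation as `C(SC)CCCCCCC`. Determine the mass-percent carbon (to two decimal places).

Atom tally by fragment:
  CH3SCH2 → C:2 H:5 S:1
  CH2 → C:1 H:2
  CH2 → C:1 H:2
  CH2 → C:1 H:2
  CH2 → C:1 H:2
  CH2 → C:1 H:2
  CH2 → C:1 H:2
  CH3 → C:1 H:3
Element totals:
  C: 9
  H: 20
  S: 1
Molecular formula: C9H20S.
Molar mass = 160.319 g/mol.
Mass from C: 9 × 12.011 = 108.099 g/mol.
%C = 108.099 / 160.319 × 100 = 67.43%.

67.43%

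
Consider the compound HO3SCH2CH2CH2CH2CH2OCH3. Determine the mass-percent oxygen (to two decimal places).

Atom tally by fragment:
  HO3SCH2 → C:1 H:3 S:1 O:3
  CH2 → C:1 H:2
  CH2 → C:1 H:2
  CH2 → C:1 H:2
  CH2OCH3 → C:2 H:5 O:1
Element totals:
  C: 6
  H: 14
  O: 4
  S: 1
Molecular formula: C6H14O4S.
Molar mass = 182.234 g/mol.
Mass from O: 4 × 15.999 = 63.996 g/mol.
%O = 63.996 / 182.234 × 100 = 35.12%.

35.12%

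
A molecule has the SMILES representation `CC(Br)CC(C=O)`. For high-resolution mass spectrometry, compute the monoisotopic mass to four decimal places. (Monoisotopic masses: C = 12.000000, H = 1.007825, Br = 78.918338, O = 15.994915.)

Atom tally by fragment:
  CH3 → C:1 H:3
  CH(Br) → C:1 H:1 Br:1
  CH2 → C:1 H:2
  CH2CHO → C:2 H:3 O:1
Element totals:
  C: 5
  H: 9
  Br: 1
  O: 1
Molecular formula: C5H9BrO.
  M = 5(12.0) + 9(1.007825) + 78.918338 + 15.994915
    = 60.000000 + 9.070425 + 78.918338 + 15.994915 = 163.983678

163.9837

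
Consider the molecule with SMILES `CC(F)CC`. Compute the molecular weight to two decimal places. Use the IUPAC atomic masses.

Atom tally by fragment:
  CH3 → C:1 H:3
  CH(F) → C:1 H:1 F:1
  CH2 → C:1 H:2
  CH3 → C:1 H:3
Element totals:
  C: 4
  H: 9
  F: 1
Molecular formula: C4H9F.
  M = 4(12.011) + 9(1.008) + 18.998
    = 48.044 + 9.072 + 18.998 = 76.114

76.11 g/mol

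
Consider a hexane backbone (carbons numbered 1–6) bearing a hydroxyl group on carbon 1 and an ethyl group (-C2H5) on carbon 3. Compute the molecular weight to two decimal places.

Atom tally by fragment:
  HOCH2 → C:1 H:3 O:1
  CH2 → C:1 H:2
  CH(C2H5) → C:3 H:6
  CH2 → C:1 H:2
  CH2 → C:1 H:2
  CH3 → C:1 H:3
Element totals:
  C: 8
  H: 18
  O: 1
Molecular formula: C8H18O.
  M = 8(12.011) + 18(1.008) + 15.999
    = 96.088 + 18.144 + 15.999 = 130.231

130.23 g/mol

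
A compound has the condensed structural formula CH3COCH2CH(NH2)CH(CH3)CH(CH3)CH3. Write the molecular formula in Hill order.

C9H19NO

Atom tally by fragment:
  CH3COCH2 → C:3 H:5 O:1
  CH(NH2) → C:1 H:3 N:1
  CH(CH3) → C:2 H:4
  CH(CH3) → C:2 H:4
  CH3 → C:1 H:3
Element totals:
  C: 9
  H: 19
  N: 1
  O: 1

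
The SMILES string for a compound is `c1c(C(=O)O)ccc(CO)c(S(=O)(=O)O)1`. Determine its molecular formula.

C8H8O6S

Atom tally by fragment:
  benzene ring core → C:6 H:6
  (− 3 ring H displaced by substituents)
  + COOH → C:1 H:1 O:2
  + CH2OH → C:1 H:3 O:1
  + SO3H → S:1 O:3 H:1
Element totals:
  C: 8
  H: 8
  O: 6
  S: 1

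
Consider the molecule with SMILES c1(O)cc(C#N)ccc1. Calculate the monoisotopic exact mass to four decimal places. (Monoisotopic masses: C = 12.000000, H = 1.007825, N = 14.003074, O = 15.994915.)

Atom tally by fragment:
  benzene ring core → C:6 H:6
  (− 2 ring H displaced by substituents)
  + OH → O:1 H:1
  + CN → C:1 N:1
Element totals:
  C: 7
  H: 5
  N: 1
  O: 1
Molecular formula: C7H5NO.
  M = 7(12.0) + 5(1.007825) + 14.003074 + 15.994915
    = 84.000000 + 5.039125 + 14.003074 + 15.994915 = 119.037114

119.0371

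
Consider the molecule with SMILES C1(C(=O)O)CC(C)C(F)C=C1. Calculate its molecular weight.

Atom tally by fragment:
  cyclohexene ring core → C:6 H:10
  (− 3 ring H displaced by substituents)
  + COOH → C:1 H:1 O:2
  + CH3 → C:1 H:3
  + F → F:1
Element totals:
  C: 8
  H: 11
  F: 1
  O: 2
Molecular formula: C8H11FO2.
  M = 8(12.011) + 11(1.008) + 18.998 + 2(15.999)
    = 96.088 + 11.088 + 18.998 + 31.998 = 158.172

158.17 g/mol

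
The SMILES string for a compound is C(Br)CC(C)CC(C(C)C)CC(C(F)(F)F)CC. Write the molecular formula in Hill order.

C14H26BrF3

Atom tally by fragment:
  BrCH2 → C:1 H:2 Br:1
  CH2 → C:1 H:2
  CH(CH3) → C:2 H:4
  CH2 → C:1 H:2
  CH(CH(CH3)2) → C:4 H:8
  CH2 → C:1 H:2
  CH(CF3) → C:2 H:1 F:3
  CH2 → C:1 H:2
  CH3 → C:1 H:3
Element totals:
  C: 14
  H: 26
  Br: 1
  F: 3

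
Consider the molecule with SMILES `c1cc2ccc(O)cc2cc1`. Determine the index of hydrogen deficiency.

7

Atom tally by fragment:
  naphthalene ring system core → C:10 H:8
  (− 1 ring H displaced by substituents)
  + OH → O:1 H:1
Element totals:
  C: 10
  H: 8
  O: 1
Molecular formula: C10H8O.
DoU = (2C + 2 + N − H − X) / 2 = (2·10 + 2 + 0 − 8 − 0) / 2 = 7.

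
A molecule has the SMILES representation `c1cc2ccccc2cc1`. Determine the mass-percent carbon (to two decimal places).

93.71%

Atom tally by fragment:
  naphthalene ring system core → C:10 H:8
Element totals:
  C: 10
  H: 8
Molecular formula: C10H8.
Molar mass = 128.174 g/mol.
Mass from C: 10 × 12.011 = 120.110 g/mol.
%C = 120.110 / 128.174 × 100 = 93.71%.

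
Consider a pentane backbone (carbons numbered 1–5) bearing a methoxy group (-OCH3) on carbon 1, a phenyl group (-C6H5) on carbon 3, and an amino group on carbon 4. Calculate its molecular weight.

Atom tally by fragment:
  CH3OCH2 → C:2 H:5 O:1
  CH2 → C:1 H:2
  CH(C6H5) → C:7 H:6
  CH(NH2) → C:1 H:3 N:1
  CH3 → C:1 H:3
Element totals:
  C: 12
  H: 19
  N: 1
  O: 1
Molecular formula: C12H19NO.
  M = 12(12.011) + 19(1.008) + 14.007 + 15.999
    = 144.132 + 19.152 + 14.007 + 15.999 = 193.290

193.29 g/mol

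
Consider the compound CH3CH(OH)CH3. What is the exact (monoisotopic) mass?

60.0575

Atom tally by fragment:
  CH3 → C:1 H:3
  CH(OH) → C:1 H:2 O:1
  CH3 → C:1 H:3
Element totals:
  C: 3
  H: 8
  O: 1
Molecular formula: C3H8O.
  M = 3(12.0) + 8(1.007825) + 15.994915
    = 36.000000 + 8.062600 + 15.994915 = 60.057515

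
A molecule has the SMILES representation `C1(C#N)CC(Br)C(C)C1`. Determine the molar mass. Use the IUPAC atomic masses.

188.07 g/mol

Atom tally by fragment:
  cyclopentane ring core → C:5 H:10
  (− 3 ring H displaced by substituents)
  + CN → C:1 N:1
  + Br → Br:1
  + CH3 → C:1 H:3
Element totals:
  C: 7
  H: 10
  Br: 1
  N: 1
Molecular formula: C7H10BrN.
  M = 7(12.011) + 10(1.008) + 79.904 + 14.007
    = 84.077 + 10.080 + 79.904 + 14.007 = 188.068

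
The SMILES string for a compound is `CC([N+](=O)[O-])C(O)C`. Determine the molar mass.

119.12 g/mol

Atom tally by fragment:
  CH3 → C:1 H:3
  CH(NO2) → C:1 H:1 N:1 O:2
  CH(OH) → C:1 H:2 O:1
  CH3 → C:1 H:3
Element totals:
  C: 4
  H: 9
  N: 1
  O: 3
Molecular formula: C4H9NO3.
  M = 4(12.011) + 9(1.008) + 14.007 + 3(15.999)
    = 48.044 + 9.072 + 14.007 + 47.997 = 119.120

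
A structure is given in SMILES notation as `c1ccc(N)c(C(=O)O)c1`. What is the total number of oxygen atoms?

2

Atom tally by fragment:
  benzene ring core → C:6 H:6
  (− 2 ring H displaced by substituents)
  + NH2 → N:1 H:2
  + COOH → C:1 H:1 O:2
Element totals:
  C: 7
  H: 7
  N: 1
  O: 2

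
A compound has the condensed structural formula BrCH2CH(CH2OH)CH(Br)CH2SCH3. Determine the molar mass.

Atom tally by fragment:
  BrCH2 → C:1 H:2 Br:1
  CH(CH2OH) → C:2 H:4 O:1
  CH(Br) → C:1 H:1 Br:1
  CH2SCH3 → C:2 H:5 S:1
Element totals:
  C: 6
  H: 12
  Br: 2
  O: 1
  S: 1
Molecular formula: C6H12Br2OS.
  M = 6(12.011) + 12(1.008) + 2(79.904) + 15.999 + 32.06
    = 72.066 + 12.096 + 159.808 + 15.999 + 32.060 = 292.029

292.03 g/mol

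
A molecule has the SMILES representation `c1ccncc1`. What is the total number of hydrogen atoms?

Atom tally by fragment:
  pyridine ring core → C:5 H:5 N:1
Element totals:
  C: 5
  H: 5
  N: 1

5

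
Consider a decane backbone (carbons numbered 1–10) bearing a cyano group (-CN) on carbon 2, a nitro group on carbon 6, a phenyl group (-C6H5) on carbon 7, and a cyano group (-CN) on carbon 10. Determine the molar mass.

Atom tally by fragment:
  CH3 → C:1 H:3
  CH(CN) → C:2 H:1 N:1
  CH2 → C:1 H:2
  CH2 → C:1 H:2
  CH2 → C:1 H:2
  CH(NO2) → C:1 H:1 N:1 O:2
  CH(C6H5) → C:7 H:6
  CH2 → C:1 H:2
  CH2 → C:1 H:2
  CH2CN → C:2 H:2 N:1
Element totals:
  C: 18
  H: 23
  N: 3
  O: 2
Molecular formula: C18H23N3O2.
  M = 18(12.011) + 23(1.008) + 3(14.007) + 2(15.999)
    = 216.198 + 23.184 + 42.021 + 31.998 = 313.401

313.40 g/mol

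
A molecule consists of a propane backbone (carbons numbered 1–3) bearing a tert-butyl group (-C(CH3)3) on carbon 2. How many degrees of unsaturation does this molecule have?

Atom tally by fragment:
  CH3 → C:1 H:3
  CH(C(CH3)3) → C:5 H:10
  CH3 → C:1 H:3
Element totals:
  C: 7
  H: 16
Molecular formula: C7H16.
DoU = (2C + 2 + N − H − X) / 2 = (2·7 + 2 + 0 − 16 − 0) / 2 = 0.

0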